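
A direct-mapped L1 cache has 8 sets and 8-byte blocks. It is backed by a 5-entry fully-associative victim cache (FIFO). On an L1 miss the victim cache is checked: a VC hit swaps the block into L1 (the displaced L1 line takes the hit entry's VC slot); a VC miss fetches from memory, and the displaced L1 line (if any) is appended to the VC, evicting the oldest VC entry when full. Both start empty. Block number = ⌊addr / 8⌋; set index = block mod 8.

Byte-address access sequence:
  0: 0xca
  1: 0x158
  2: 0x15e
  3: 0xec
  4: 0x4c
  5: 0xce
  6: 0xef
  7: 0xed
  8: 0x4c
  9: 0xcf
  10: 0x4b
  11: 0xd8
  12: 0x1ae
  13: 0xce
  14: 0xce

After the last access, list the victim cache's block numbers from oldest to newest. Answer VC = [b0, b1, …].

  [0] addr=0xca blk=25 s=1: MISS | VC []
  [1] addr=0x158 blk=43 s=3: MISS | VC []
  [2] addr=0x15e blk=43 s=3: L1-HIT | VC []
  [3] addr=0xec blk=29 s=5: MISS | VC []
  [4] addr=0x4c blk=9 s=1: MISS | VC [25]
  [5] addr=0xce blk=25 s=1: VC-HIT | VC [9]
  [6] addr=0xef blk=29 s=5: L1-HIT | VC [9]
  [7] addr=0xed blk=29 s=5: L1-HIT | VC [9]
  [8] addr=0x4c blk=9 s=1: VC-HIT | VC [25]
  [9] addr=0xcf blk=25 s=1: VC-HIT | VC [9]
  [10] addr=0x4b blk=9 s=1: VC-HIT | VC [25]
  [11] addr=0xd8 blk=27 s=3: MISS | VC [25, 43]
  [12] addr=0x1ae blk=53 s=5: MISS | VC [25, 43, 29]
  [13] addr=0xce blk=25 s=1: VC-HIT | VC [9, 43, 29]
  [14] addr=0xce blk=25 s=1: L1-HIT | VC [9, 43, 29]

VC = [9, 43, 29]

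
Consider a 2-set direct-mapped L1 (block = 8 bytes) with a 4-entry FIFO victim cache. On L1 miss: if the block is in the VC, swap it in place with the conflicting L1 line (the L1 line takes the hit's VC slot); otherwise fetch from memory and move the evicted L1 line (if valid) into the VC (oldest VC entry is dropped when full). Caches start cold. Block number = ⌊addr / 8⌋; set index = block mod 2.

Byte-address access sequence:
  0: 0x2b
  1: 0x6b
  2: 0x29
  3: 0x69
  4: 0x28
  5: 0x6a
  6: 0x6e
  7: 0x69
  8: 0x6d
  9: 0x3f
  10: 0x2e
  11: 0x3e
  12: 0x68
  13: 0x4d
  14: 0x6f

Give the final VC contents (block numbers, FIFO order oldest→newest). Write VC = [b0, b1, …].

#0 0x2b→b5/s1 MISS; vc=[]
#1 0x6b→b13/s1 MISS; vc=[5]
#2 0x29→b5/s1 VC-HIT; vc=[13]
#3 0x69→b13/s1 VC-HIT; vc=[5]
#4 0x28→b5/s1 VC-HIT; vc=[13]
#5 0x6a→b13/s1 VC-HIT; vc=[5]
#6 0x6e→b13/s1 L1-HIT; vc=[5]
#7 0x69→b13/s1 L1-HIT; vc=[5]
#8 0x6d→b13/s1 L1-HIT; vc=[5]
#9 0x3f→b7/s1 MISS; vc=[5,13]
#10 0x2e→b5/s1 VC-HIT; vc=[7,13]
#11 0x3e→b7/s1 VC-HIT; vc=[5,13]
#12 0x68→b13/s1 VC-HIT; vc=[5,7]
#13 0x4d→b9/s1 MISS; vc=[5,7,13]
#14 0x6f→b13/s1 VC-HIT; vc=[5,7,9]

VC = [5, 7, 9]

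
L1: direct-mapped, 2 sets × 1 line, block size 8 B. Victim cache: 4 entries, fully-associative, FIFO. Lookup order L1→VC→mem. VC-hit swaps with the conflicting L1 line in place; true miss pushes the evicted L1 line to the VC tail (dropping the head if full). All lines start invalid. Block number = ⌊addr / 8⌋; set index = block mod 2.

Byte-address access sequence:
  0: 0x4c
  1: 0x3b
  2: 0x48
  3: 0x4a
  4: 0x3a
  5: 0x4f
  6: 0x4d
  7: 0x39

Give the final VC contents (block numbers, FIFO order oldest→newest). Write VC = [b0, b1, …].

  [0] addr=0x4c blk=9 s=1: MISS | VC []
  [1] addr=0x3b blk=7 s=1: MISS | VC [9]
  [2] addr=0x48 blk=9 s=1: VC-HIT | VC [7]
  [3] addr=0x4a blk=9 s=1: L1-HIT | VC [7]
  [4] addr=0x3a blk=7 s=1: VC-HIT | VC [9]
  [5] addr=0x4f blk=9 s=1: VC-HIT | VC [7]
  [6] addr=0x4d blk=9 s=1: L1-HIT | VC [7]
  [7] addr=0x39 blk=7 s=1: VC-HIT | VC [9]

VC = [9]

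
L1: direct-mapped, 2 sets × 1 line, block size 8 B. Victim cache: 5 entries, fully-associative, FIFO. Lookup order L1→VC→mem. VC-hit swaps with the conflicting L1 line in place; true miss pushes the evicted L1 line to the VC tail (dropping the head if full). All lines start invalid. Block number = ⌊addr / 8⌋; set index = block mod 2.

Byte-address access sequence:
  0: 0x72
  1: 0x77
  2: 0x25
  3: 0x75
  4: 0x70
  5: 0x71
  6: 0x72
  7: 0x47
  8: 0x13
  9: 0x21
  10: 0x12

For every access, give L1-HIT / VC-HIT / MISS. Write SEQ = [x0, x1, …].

SEQ = [MISS, L1-HIT, MISS, VC-HIT, L1-HIT, L1-HIT, L1-HIT, MISS, MISS, VC-HIT, VC-HIT]

0: 0x72 (blk 14, set 0) → MISS  vc=[]
1: 0x77 (blk 14, set 0) → L1-HIT  vc=[]
2: 0x25 (blk 4, set 0) → MISS  vc=[14]
3: 0x75 (blk 14, set 0) → VC-HIT  vc=[4]
4: 0x70 (blk 14, set 0) → L1-HIT  vc=[4]
5: 0x71 (blk 14, set 0) → L1-HIT  vc=[4]
6: 0x72 (blk 14, set 0) → L1-HIT  vc=[4]
7: 0x47 (blk 8, set 0) → MISS  vc=[4, 14]
8: 0x13 (blk 2, set 0) → MISS  vc=[4, 14, 8]
9: 0x21 (blk 4, set 0) → VC-HIT  vc=[2, 14, 8]
10: 0x12 (blk 2, set 0) → VC-HIT  vc=[4, 14, 8]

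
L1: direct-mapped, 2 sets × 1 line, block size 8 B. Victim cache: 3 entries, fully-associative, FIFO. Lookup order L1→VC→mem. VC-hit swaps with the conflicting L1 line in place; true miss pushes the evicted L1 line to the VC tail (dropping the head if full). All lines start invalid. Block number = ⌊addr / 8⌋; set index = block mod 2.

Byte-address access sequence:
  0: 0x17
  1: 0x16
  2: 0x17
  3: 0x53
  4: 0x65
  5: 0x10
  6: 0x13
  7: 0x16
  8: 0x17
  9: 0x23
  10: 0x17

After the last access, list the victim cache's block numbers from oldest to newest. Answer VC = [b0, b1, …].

VC = [12, 10, 4]

#0 0x17→b2/s0 MISS; vc=[]
#1 0x16→b2/s0 L1-HIT; vc=[]
#2 0x17→b2/s0 L1-HIT; vc=[]
#3 0x53→b10/s0 MISS; vc=[2]
#4 0x65→b12/s0 MISS; vc=[2,10]
#5 0x10→b2/s0 VC-HIT; vc=[12,10]
#6 0x13→b2/s0 L1-HIT; vc=[12,10]
#7 0x16→b2/s0 L1-HIT; vc=[12,10]
#8 0x17→b2/s0 L1-HIT; vc=[12,10]
#9 0x23→b4/s0 MISS; vc=[12,10,2]
#10 0x17→b2/s0 VC-HIT; vc=[12,10,4]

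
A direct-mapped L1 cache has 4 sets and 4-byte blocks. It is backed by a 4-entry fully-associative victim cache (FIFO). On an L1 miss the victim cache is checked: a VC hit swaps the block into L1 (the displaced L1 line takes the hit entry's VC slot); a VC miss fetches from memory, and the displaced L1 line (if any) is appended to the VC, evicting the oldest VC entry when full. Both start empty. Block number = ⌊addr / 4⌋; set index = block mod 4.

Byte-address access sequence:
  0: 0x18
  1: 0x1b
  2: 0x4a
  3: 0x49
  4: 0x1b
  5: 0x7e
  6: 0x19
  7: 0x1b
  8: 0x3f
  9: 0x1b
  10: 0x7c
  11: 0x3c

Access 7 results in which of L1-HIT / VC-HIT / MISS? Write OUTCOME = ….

OUTCOME = L1-HIT

0: 0x18 (blk 6, set 2) → MISS  vc=[]
1: 0x1b (blk 6, set 2) → L1-HIT  vc=[]
2: 0x4a (blk 18, set 2) → MISS  vc=[6]
3: 0x49 (blk 18, set 2) → L1-HIT  vc=[6]
4: 0x1b (blk 6, set 2) → VC-HIT  vc=[18]
5: 0x7e (blk 31, set 3) → MISS  vc=[18]
6: 0x19 (blk 6, set 2) → L1-HIT  vc=[18]
7: 0x1b (blk 6, set 2) → L1-HIT  vc=[18]
8: 0x3f (blk 15, set 3) → MISS  vc=[18, 31]
9: 0x1b (blk 6, set 2) → L1-HIT  vc=[18, 31]
10: 0x7c (blk 31, set 3) → VC-HIT  vc=[18, 15]
11: 0x3c (blk 15, set 3) → VC-HIT  vc=[18, 31]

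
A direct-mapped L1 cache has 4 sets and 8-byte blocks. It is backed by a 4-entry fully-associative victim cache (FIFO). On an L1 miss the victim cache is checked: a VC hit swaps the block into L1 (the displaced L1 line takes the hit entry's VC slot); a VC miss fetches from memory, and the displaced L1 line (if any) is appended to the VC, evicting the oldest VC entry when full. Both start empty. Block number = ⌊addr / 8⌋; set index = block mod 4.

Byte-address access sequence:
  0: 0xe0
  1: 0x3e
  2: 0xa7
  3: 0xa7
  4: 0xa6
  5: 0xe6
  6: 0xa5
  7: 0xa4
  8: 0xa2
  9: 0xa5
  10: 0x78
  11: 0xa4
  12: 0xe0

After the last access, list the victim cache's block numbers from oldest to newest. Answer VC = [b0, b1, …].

VC = [20, 7]

0: 0xe0 (blk 28, set 0) → MISS  vc=[]
1: 0x3e (blk 7, set 3) → MISS  vc=[]
2: 0xa7 (blk 20, set 0) → MISS  vc=[28]
3: 0xa7 (blk 20, set 0) → L1-HIT  vc=[28]
4: 0xa6 (blk 20, set 0) → L1-HIT  vc=[28]
5: 0xe6 (blk 28, set 0) → VC-HIT  vc=[20]
6: 0xa5 (blk 20, set 0) → VC-HIT  vc=[28]
7: 0xa4 (blk 20, set 0) → L1-HIT  vc=[28]
8: 0xa2 (blk 20, set 0) → L1-HIT  vc=[28]
9: 0xa5 (blk 20, set 0) → L1-HIT  vc=[28]
10: 0x78 (blk 15, set 3) → MISS  vc=[28, 7]
11: 0xa4 (blk 20, set 0) → L1-HIT  vc=[28, 7]
12: 0xe0 (blk 28, set 0) → VC-HIT  vc=[20, 7]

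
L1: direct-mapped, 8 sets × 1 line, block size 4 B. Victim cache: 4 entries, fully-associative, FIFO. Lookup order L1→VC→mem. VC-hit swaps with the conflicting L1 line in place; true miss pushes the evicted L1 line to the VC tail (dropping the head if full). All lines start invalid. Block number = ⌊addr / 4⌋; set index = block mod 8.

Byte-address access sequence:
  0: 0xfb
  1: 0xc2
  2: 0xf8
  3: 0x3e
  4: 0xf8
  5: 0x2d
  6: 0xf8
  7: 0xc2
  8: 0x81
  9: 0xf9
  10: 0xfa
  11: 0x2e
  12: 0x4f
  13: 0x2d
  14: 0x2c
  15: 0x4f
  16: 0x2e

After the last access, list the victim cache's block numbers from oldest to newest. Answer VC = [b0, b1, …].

VC = [48, 19]

#0 0xfb→b62/s6 MISS; vc=[]
#1 0xc2→b48/s0 MISS; vc=[]
#2 0xf8→b62/s6 L1-HIT; vc=[]
#3 0x3e→b15/s7 MISS; vc=[]
#4 0xf8→b62/s6 L1-HIT; vc=[]
#5 0x2d→b11/s3 MISS; vc=[]
#6 0xf8→b62/s6 L1-HIT; vc=[]
#7 0xc2→b48/s0 L1-HIT; vc=[]
#8 0x81→b32/s0 MISS; vc=[48]
#9 0xf9→b62/s6 L1-HIT; vc=[48]
#10 0xfa→b62/s6 L1-HIT; vc=[48]
#11 0x2e→b11/s3 L1-HIT; vc=[48]
#12 0x4f→b19/s3 MISS; vc=[48,11]
#13 0x2d→b11/s3 VC-HIT; vc=[48,19]
#14 0x2c→b11/s3 L1-HIT; vc=[48,19]
#15 0x4f→b19/s3 VC-HIT; vc=[48,11]
#16 0x2e→b11/s3 VC-HIT; vc=[48,19]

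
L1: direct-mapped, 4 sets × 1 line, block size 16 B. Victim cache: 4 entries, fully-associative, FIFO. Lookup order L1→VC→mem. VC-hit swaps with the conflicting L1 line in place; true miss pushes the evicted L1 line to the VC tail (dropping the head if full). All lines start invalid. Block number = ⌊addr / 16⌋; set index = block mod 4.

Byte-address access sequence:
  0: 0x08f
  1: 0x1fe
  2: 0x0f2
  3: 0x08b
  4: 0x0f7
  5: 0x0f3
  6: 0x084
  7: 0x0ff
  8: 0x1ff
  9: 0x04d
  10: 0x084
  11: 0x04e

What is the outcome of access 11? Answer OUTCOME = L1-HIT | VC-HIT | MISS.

OUTCOME = VC-HIT

#0 0x8f→b8/s0 MISS; vc=[]
#1 0x1fe→b31/s3 MISS; vc=[]
#2 0xf2→b15/s3 MISS; vc=[31]
#3 0x8b→b8/s0 L1-HIT; vc=[31]
#4 0xf7→b15/s3 L1-HIT; vc=[31]
#5 0xf3→b15/s3 L1-HIT; vc=[31]
#6 0x84→b8/s0 L1-HIT; vc=[31]
#7 0xff→b15/s3 L1-HIT; vc=[31]
#8 0x1ff→b31/s3 VC-HIT; vc=[15]
#9 0x4d→b4/s0 MISS; vc=[15,8]
#10 0x84→b8/s0 VC-HIT; vc=[15,4]
#11 0x4e→b4/s0 VC-HIT; vc=[15,8]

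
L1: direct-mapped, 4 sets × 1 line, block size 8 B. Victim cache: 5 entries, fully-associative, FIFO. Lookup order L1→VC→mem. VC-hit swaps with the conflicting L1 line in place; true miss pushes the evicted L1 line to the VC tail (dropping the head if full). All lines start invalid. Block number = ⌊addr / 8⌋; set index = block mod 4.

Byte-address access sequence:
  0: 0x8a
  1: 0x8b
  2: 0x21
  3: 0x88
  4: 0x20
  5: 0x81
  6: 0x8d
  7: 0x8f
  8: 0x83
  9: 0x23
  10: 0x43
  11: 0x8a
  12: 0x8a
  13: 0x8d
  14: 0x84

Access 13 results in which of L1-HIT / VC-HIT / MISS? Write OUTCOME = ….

0: 0x8a (blk 17, set 1) → MISS  vc=[]
1: 0x8b (blk 17, set 1) → L1-HIT  vc=[]
2: 0x21 (blk 4, set 0) → MISS  vc=[]
3: 0x88 (blk 17, set 1) → L1-HIT  vc=[]
4: 0x20 (blk 4, set 0) → L1-HIT  vc=[]
5: 0x81 (blk 16, set 0) → MISS  vc=[4]
6: 0x8d (blk 17, set 1) → L1-HIT  vc=[4]
7: 0x8f (blk 17, set 1) → L1-HIT  vc=[4]
8: 0x83 (blk 16, set 0) → L1-HIT  vc=[4]
9: 0x23 (blk 4, set 0) → VC-HIT  vc=[16]
10: 0x43 (blk 8, set 0) → MISS  vc=[16, 4]
11: 0x8a (blk 17, set 1) → L1-HIT  vc=[16, 4]
12: 0x8a (blk 17, set 1) → L1-HIT  vc=[16, 4]
13: 0x8d (blk 17, set 1) → L1-HIT  vc=[16, 4]
14: 0x84 (blk 16, set 0) → VC-HIT  vc=[8, 4]

OUTCOME = L1-HIT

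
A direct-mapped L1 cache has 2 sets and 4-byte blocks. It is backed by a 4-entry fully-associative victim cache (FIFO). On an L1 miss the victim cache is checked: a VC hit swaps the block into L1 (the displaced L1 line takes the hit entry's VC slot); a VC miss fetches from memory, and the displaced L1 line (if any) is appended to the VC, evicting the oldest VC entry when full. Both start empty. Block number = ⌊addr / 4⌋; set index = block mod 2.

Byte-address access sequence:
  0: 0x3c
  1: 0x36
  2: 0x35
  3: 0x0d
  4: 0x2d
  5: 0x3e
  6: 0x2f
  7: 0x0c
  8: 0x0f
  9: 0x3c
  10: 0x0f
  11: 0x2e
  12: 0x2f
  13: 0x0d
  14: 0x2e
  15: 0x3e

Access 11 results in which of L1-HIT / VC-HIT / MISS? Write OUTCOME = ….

0: 0x3c (blk 15, set 1) → MISS  vc=[]
1: 0x36 (blk 13, set 1) → MISS  vc=[15]
2: 0x35 (blk 13, set 1) → L1-HIT  vc=[15]
3: 0xd (blk 3, set 1) → MISS  vc=[15, 13]
4: 0x2d (blk 11, set 1) → MISS  vc=[15, 13, 3]
5: 0x3e (blk 15, set 1) → VC-HIT  vc=[11, 13, 3]
6: 0x2f (blk 11, set 1) → VC-HIT  vc=[15, 13, 3]
7: 0xc (blk 3, set 1) → VC-HIT  vc=[15, 13, 11]
8: 0xf (blk 3, set 1) → L1-HIT  vc=[15, 13, 11]
9: 0x3c (blk 15, set 1) → VC-HIT  vc=[3, 13, 11]
10: 0xf (blk 3, set 1) → VC-HIT  vc=[15, 13, 11]
11: 0x2e (blk 11, set 1) → VC-HIT  vc=[15, 13, 3]
12: 0x2f (blk 11, set 1) → L1-HIT  vc=[15, 13, 3]
13: 0xd (blk 3, set 1) → VC-HIT  vc=[15, 13, 11]
14: 0x2e (blk 11, set 1) → VC-HIT  vc=[15, 13, 3]
15: 0x3e (blk 15, set 1) → VC-HIT  vc=[11, 13, 3]

OUTCOME = VC-HIT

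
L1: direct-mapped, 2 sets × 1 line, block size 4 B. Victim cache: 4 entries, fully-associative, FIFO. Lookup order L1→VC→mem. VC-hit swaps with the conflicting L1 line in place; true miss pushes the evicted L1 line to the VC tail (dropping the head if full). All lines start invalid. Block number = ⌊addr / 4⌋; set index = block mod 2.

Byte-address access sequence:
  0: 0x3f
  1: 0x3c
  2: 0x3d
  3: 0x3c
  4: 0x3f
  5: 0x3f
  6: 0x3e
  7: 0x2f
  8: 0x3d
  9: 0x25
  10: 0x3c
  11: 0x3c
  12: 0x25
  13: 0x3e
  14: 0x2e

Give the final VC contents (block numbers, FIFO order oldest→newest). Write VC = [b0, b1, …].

VC = [15, 9]

  [0] addr=0x3f blk=15 s=1: MISS | VC []
  [1] addr=0x3c blk=15 s=1: L1-HIT | VC []
  [2] addr=0x3d blk=15 s=1: L1-HIT | VC []
  [3] addr=0x3c blk=15 s=1: L1-HIT | VC []
  [4] addr=0x3f blk=15 s=1: L1-HIT | VC []
  [5] addr=0x3f blk=15 s=1: L1-HIT | VC []
  [6] addr=0x3e blk=15 s=1: L1-HIT | VC []
  [7] addr=0x2f blk=11 s=1: MISS | VC [15]
  [8] addr=0x3d blk=15 s=1: VC-HIT | VC [11]
  [9] addr=0x25 blk=9 s=1: MISS | VC [11, 15]
  [10] addr=0x3c blk=15 s=1: VC-HIT | VC [11, 9]
  [11] addr=0x3c blk=15 s=1: L1-HIT | VC [11, 9]
  [12] addr=0x25 blk=9 s=1: VC-HIT | VC [11, 15]
  [13] addr=0x3e blk=15 s=1: VC-HIT | VC [11, 9]
  [14] addr=0x2e blk=11 s=1: VC-HIT | VC [15, 9]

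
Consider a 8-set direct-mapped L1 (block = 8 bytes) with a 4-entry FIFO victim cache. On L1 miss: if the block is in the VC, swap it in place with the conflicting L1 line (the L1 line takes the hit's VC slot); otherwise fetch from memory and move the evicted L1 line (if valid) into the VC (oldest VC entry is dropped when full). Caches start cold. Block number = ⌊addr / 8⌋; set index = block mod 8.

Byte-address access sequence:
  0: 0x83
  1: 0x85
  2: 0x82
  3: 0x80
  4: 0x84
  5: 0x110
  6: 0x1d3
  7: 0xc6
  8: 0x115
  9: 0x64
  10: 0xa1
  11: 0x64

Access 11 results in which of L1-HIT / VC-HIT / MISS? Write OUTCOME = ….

#0 0x83→b16/s0 MISS; vc=[]
#1 0x85→b16/s0 L1-HIT; vc=[]
#2 0x82→b16/s0 L1-HIT; vc=[]
#3 0x80→b16/s0 L1-HIT; vc=[]
#4 0x84→b16/s0 L1-HIT; vc=[]
#5 0x110→b34/s2 MISS; vc=[]
#6 0x1d3→b58/s2 MISS; vc=[34]
#7 0xc6→b24/s0 MISS; vc=[34,16]
#8 0x115→b34/s2 VC-HIT; vc=[58,16]
#9 0x64→b12/s4 MISS; vc=[58,16]
#10 0xa1→b20/s4 MISS; vc=[58,16,12]
#11 0x64→b12/s4 VC-HIT; vc=[58,16,20]

OUTCOME = VC-HIT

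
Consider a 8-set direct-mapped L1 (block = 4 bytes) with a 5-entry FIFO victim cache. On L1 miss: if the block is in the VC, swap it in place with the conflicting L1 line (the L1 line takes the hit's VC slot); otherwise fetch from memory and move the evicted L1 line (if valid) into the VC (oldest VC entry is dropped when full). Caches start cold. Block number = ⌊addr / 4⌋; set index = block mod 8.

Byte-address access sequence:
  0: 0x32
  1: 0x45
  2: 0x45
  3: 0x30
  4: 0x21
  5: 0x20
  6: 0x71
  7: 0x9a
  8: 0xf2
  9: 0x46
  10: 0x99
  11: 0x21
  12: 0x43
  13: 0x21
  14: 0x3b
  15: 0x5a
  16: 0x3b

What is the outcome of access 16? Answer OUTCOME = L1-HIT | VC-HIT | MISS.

OUTCOME = VC-HIT

  [0] addr=0x32 blk=12 s=4: MISS | VC []
  [1] addr=0x45 blk=17 s=1: MISS | VC []
  [2] addr=0x45 blk=17 s=1: L1-HIT | VC []
  [3] addr=0x30 blk=12 s=4: L1-HIT | VC []
  [4] addr=0x21 blk=8 s=0: MISS | VC []
  [5] addr=0x20 blk=8 s=0: L1-HIT | VC []
  [6] addr=0x71 blk=28 s=4: MISS | VC [12]
  [7] addr=0x9a blk=38 s=6: MISS | VC [12]
  [8] addr=0xf2 blk=60 s=4: MISS | VC [12, 28]
  [9] addr=0x46 blk=17 s=1: L1-HIT | VC [12, 28]
  [10] addr=0x99 blk=38 s=6: L1-HIT | VC [12, 28]
  [11] addr=0x21 blk=8 s=0: L1-HIT | VC [12, 28]
  [12] addr=0x43 blk=16 s=0: MISS | VC [12, 28, 8]
  [13] addr=0x21 blk=8 s=0: VC-HIT | VC [12, 28, 16]
  [14] addr=0x3b blk=14 s=6: MISS | VC [12, 28, 16, 38]
  [15] addr=0x5a blk=22 s=6: MISS | VC [12, 28, 16, 38, 14]
  [16] addr=0x3b blk=14 s=6: VC-HIT | VC [12, 28, 16, 38, 22]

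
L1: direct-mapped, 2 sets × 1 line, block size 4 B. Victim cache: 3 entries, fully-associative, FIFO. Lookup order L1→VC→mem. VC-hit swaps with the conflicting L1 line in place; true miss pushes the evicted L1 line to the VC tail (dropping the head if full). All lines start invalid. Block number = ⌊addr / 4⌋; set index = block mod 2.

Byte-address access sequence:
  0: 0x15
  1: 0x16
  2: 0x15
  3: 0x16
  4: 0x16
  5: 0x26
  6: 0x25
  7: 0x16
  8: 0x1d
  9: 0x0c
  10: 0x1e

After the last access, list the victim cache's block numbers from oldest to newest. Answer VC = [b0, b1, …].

VC = [9, 5, 3]

0: 0x15 (blk 5, set 1) → MISS  vc=[]
1: 0x16 (blk 5, set 1) → L1-HIT  vc=[]
2: 0x15 (blk 5, set 1) → L1-HIT  vc=[]
3: 0x16 (blk 5, set 1) → L1-HIT  vc=[]
4: 0x16 (blk 5, set 1) → L1-HIT  vc=[]
5: 0x26 (blk 9, set 1) → MISS  vc=[5]
6: 0x25 (blk 9, set 1) → L1-HIT  vc=[5]
7: 0x16 (blk 5, set 1) → VC-HIT  vc=[9]
8: 0x1d (blk 7, set 1) → MISS  vc=[9, 5]
9: 0xc (blk 3, set 1) → MISS  vc=[9, 5, 7]
10: 0x1e (blk 7, set 1) → VC-HIT  vc=[9, 5, 3]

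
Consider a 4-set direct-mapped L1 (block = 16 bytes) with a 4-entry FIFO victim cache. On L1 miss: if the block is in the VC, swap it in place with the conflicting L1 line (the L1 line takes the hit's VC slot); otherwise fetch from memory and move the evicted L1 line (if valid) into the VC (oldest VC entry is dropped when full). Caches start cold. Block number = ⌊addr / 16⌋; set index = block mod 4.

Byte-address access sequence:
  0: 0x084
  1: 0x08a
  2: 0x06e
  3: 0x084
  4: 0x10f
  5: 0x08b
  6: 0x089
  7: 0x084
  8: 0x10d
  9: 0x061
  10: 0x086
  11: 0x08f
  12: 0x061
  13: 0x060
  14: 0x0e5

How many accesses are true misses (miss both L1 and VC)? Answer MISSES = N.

  [0] addr=0x84 blk=8 s=0: MISS | VC []
  [1] addr=0x8a blk=8 s=0: L1-HIT | VC []
  [2] addr=0x6e blk=6 s=2: MISS | VC []
  [3] addr=0x84 blk=8 s=0: L1-HIT | VC []
  [4] addr=0x10f blk=16 s=0: MISS | VC [8]
  [5] addr=0x8b blk=8 s=0: VC-HIT | VC [16]
  [6] addr=0x89 blk=8 s=0: L1-HIT | VC [16]
  [7] addr=0x84 blk=8 s=0: L1-HIT | VC [16]
  [8] addr=0x10d blk=16 s=0: VC-HIT | VC [8]
  [9] addr=0x61 blk=6 s=2: L1-HIT | VC [8]
  [10] addr=0x86 blk=8 s=0: VC-HIT | VC [16]
  [11] addr=0x8f blk=8 s=0: L1-HIT | VC [16]
  [12] addr=0x61 blk=6 s=2: L1-HIT | VC [16]
  [13] addr=0x60 blk=6 s=2: L1-HIT | VC [16]
  [14] addr=0xe5 blk=14 s=2: MISS | VC [16, 6]

MISSES = 4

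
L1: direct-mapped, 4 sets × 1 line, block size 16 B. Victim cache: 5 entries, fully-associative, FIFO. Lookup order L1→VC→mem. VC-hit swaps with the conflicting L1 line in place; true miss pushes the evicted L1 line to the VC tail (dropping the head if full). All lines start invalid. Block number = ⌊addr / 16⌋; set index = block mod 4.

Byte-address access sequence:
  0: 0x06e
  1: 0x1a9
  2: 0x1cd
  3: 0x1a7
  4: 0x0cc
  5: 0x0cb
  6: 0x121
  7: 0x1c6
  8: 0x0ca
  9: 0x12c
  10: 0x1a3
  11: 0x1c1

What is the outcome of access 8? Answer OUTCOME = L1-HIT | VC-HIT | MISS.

OUTCOME = VC-HIT

0: 0x6e (blk 6, set 2) → MISS  vc=[]
1: 0x1a9 (blk 26, set 2) → MISS  vc=[6]
2: 0x1cd (blk 28, set 0) → MISS  vc=[6]
3: 0x1a7 (blk 26, set 2) → L1-HIT  vc=[6]
4: 0xcc (blk 12, set 0) → MISS  vc=[6, 28]
5: 0xcb (blk 12, set 0) → L1-HIT  vc=[6, 28]
6: 0x121 (blk 18, set 2) → MISS  vc=[6, 28, 26]
7: 0x1c6 (blk 28, set 0) → VC-HIT  vc=[6, 12, 26]
8: 0xca (blk 12, set 0) → VC-HIT  vc=[6, 28, 26]
9: 0x12c (blk 18, set 2) → L1-HIT  vc=[6, 28, 26]
10: 0x1a3 (blk 26, set 2) → VC-HIT  vc=[6, 28, 18]
11: 0x1c1 (blk 28, set 0) → VC-HIT  vc=[6, 12, 18]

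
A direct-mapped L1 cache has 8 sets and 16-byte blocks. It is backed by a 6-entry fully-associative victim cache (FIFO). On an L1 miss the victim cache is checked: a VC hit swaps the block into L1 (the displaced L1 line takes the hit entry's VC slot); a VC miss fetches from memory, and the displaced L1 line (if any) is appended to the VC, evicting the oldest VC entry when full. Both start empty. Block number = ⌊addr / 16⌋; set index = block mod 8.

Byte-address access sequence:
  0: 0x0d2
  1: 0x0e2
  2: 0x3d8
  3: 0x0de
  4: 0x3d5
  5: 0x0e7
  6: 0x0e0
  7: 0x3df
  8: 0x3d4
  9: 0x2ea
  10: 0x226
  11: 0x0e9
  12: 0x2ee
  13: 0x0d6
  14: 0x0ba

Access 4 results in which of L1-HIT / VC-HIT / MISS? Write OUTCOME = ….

OUTCOME = VC-HIT

#0 0xd2→b13/s5 MISS; vc=[]
#1 0xe2→b14/s6 MISS; vc=[]
#2 0x3d8→b61/s5 MISS; vc=[13]
#3 0xde→b13/s5 VC-HIT; vc=[61]
#4 0x3d5→b61/s5 VC-HIT; vc=[13]
#5 0xe7→b14/s6 L1-HIT; vc=[13]
#6 0xe0→b14/s6 L1-HIT; vc=[13]
#7 0x3df→b61/s5 L1-HIT; vc=[13]
#8 0x3d4→b61/s5 L1-HIT; vc=[13]
#9 0x2ea→b46/s6 MISS; vc=[13,14]
#10 0x226→b34/s2 MISS; vc=[13,14]
#11 0xe9→b14/s6 VC-HIT; vc=[13,46]
#12 0x2ee→b46/s6 VC-HIT; vc=[13,14]
#13 0xd6→b13/s5 VC-HIT; vc=[61,14]
#14 0xba→b11/s3 MISS; vc=[61,14]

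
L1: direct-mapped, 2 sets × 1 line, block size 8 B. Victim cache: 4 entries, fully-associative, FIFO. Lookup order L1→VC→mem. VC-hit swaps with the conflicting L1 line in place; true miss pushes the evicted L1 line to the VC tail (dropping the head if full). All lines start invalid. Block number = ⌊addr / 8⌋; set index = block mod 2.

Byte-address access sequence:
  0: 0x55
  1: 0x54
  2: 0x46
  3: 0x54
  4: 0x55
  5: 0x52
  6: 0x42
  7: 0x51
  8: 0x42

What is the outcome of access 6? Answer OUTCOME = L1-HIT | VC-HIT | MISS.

OUTCOME = VC-HIT

#0 0x55→b10/s0 MISS; vc=[]
#1 0x54→b10/s0 L1-HIT; vc=[]
#2 0x46→b8/s0 MISS; vc=[10]
#3 0x54→b10/s0 VC-HIT; vc=[8]
#4 0x55→b10/s0 L1-HIT; vc=[8]
#5 0x52→b10/s0 L1-HIT; vc=[8]
#6 0x42→b8/s0 VC-HIT; vc=[10]
#7 0x51→b10/s0 VC-HIT; vc=[8]
#8 0x42→b8/s0 VC-HIT; vc=[10]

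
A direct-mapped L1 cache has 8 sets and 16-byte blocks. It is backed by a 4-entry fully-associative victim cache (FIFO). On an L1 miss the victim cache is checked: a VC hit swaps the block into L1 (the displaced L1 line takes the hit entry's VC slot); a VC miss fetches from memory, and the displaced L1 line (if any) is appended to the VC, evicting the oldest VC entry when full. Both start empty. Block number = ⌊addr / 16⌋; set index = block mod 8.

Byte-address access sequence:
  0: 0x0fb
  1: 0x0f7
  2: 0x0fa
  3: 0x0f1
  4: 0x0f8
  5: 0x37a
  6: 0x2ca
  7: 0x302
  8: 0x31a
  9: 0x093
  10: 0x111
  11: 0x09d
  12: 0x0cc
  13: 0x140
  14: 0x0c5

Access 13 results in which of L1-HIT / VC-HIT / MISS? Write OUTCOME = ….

OUTCOME = MISS

  [0] addr=0xfb blk=15 s=7: MISS | VC []
  [1] addr=0xf7 blk=15 s=7: L1-HIT | VC []
  [2] addr=0xfa blk=15 s=7: L1-HIT | VC []
  [3] addr=0xf1 blk=15 s=7: L1-HIT | VC []
  [4] addr=0xf8 blk=15 s=7: L1-HIT | VC []
  [5] addr=0x37a blk=55 s=7: MISS | VC [15]
  [6] addr=0x2ca blk=44 s=4: MISS | VC [15]
  [7] addr=0x302 blk=48 s=0: MISS | VC [15]
  [8] addr=0x31a blk=49 s=1: MISS | VC [15]
  [9] addr=0x93 blk=9 s=1: MISS | VC [15, 49]
  [10] addr=0x111 blk=17 s=1: MISS | VC [15, 49, 9]
  [11] addr=0x9d blk=9 s=1: VC-HIT | VC [15, 49, 17]
  [12] addr=0xcc blk=12 s=4: MISS | VC [15, 49, 17, 44]
  [13] addr=0x140 blk=20 s=4: MISS | VC [49, 17, 44, 12]
  [14] addr=0xc5 blk=12 s=4: VC-HIT | VC [49, 17, 44, 20]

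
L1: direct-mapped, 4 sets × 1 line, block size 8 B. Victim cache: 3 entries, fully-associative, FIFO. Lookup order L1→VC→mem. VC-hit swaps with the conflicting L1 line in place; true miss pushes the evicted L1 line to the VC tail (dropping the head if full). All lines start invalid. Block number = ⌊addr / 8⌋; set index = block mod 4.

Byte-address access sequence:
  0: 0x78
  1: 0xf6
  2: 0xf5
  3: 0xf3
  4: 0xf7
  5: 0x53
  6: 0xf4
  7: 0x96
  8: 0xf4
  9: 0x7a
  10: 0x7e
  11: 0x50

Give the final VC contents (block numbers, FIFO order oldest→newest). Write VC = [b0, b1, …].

VC = [30, 18]

0: 0x78 (blk 15, set 3) → MISS  vc=[]
1: 0xf6 (blk 30, set 2) → MISS  vc=[]
2: 0xf5 (blk 30, set 2) → L1-HIT  vc=[]
3: 0xf3 (blk 30, set 2) → L1-HIT  vc=[]
4: 0xf7 (blk 30, set 2) → L1-HIT  vc=[]
5: 0x53 (blk 10, set 2) → MISS  vc=[30]
6: 0xf4 (blk 30, set 2) → VC-HIT  vc=[10]
7: 0x96 (blk 18, set 2) → MISS  vc=[10, 30]
8: 0xf4 (blk 30, set 2) → VC-HIT  vc=[10, 18]
9: 0x7a (blk 15, set 3) → L1-HIT  vc=[10, 18]
10: 0x7e (blk 15, set 3) → L1-HIT  vc=[10, 18]
11: 0x50 (blk 10, set 2) → VC-HIT  vc=[30, 18]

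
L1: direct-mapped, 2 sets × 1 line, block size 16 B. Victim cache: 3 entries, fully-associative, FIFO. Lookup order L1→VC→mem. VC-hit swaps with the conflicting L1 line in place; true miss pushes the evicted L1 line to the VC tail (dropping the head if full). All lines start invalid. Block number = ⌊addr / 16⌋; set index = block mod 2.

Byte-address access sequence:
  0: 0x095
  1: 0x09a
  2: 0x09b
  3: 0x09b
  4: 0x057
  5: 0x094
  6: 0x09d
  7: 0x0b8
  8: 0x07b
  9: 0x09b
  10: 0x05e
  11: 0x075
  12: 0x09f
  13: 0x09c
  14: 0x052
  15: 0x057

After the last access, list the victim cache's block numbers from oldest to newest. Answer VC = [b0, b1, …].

#0 0x95→b9/s1 MISS; vc=[]
#1 0x9a→b9/s1 L1-HIT; vc=[]
#2 0x9b→b9/s1 L1-HIT; vc=[]
#3 0x9b→b9/s1 L1-HIT; vc=[]
#4 0x57→b5/s1 MISS; vc=[9]
#5 0x94→b9/s1 VC-HIT; vc=[5]
#6 0x9d→b9/s1 L1-HIT; vc=[5]
#7 0xb8→b11/s1 MISS; vc=[5,9]
#8 0x7b→b7/s1 MISS; vc=[5,9,11]
#9 0x9b→b9/s1 VC-HIT; vc=[5,7,11]
#10 0x5e→b5/s1 VC-HIT; vc=[9,7,11]
#11 0x75→b7/s1 VC-HIT; vc=[9,5,11]
#12 0x9f→b9/s1 VC-HIT; vc=[7,5,11]
#13 0x9c→b9/s1 L1-HIT; vc=[7,5,11]
#14 0x52→b5/s1 VC-HIT; vc=[7,9,11]
#15 0x57→b5/s1 L1-HIT; vc=[7,9,11]

VC = [7, 9, 11]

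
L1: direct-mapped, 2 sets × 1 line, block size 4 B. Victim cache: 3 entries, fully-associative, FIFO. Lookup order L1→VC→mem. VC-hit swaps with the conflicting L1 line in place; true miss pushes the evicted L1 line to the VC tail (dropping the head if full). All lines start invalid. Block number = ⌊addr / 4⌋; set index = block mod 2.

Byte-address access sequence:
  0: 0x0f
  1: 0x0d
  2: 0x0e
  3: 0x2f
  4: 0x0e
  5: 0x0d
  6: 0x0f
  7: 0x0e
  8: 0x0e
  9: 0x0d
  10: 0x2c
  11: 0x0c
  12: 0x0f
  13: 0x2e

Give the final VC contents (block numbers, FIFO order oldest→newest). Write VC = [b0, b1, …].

VC = [3]

#0 0xf→b3/s1 MISS; vc=[]
#1 0xd→b3/s1 L1-HIT; vc=[]
#2 0xe→b3/s1 L1-HIT; vc=[]
#3 0x2f→b11/s1 MISS; vc=[3]
#4 0xe→b3/s1 VC-HIT; vc=[11]
#5 0xd→b3/s1 L1-HIT; vc=[11]
#6 0xf→b3/s1 L1-HIT; vc=[11]
#7 0xe→b3/s1 L1-HIT; vc=[11]
#8 0xe→b3/s1 L1-HIT; vc=[11]
#9 0xd→b3/s1 L1-HIT; vc=[11]
#10 0x2c→b11/s1 VC-HIT; vc=[3]
#11 0xc→b3/s1 VC-HIT; vc=[11]
#12 0xf→b3/s1 L1-HIT; vc=[11]
#13 0x2e→b11/s1 VC-HIT; vc=[3]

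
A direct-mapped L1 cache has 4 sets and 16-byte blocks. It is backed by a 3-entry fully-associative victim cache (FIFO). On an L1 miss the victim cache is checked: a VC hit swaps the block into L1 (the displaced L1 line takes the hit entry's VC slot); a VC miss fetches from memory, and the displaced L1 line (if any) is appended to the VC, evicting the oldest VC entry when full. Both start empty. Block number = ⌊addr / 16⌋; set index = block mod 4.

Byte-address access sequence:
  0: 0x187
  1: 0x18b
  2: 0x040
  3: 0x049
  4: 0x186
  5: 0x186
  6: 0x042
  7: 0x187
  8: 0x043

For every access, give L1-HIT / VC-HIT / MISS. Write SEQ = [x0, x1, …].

SEQ = [MISS, L1-HIT, MISS, L1-HIT, VC-HIT, L1-HIT, VC-HIT, VC-HIT, VC-HIT]

#0 0x187→b24/s0 MISS; vc=[]
#1 0x18b→b24/s0 L1-HIT; vc=[]
#2 0x40→b4/s0 MISS; vc=[24]
#3 0x49→b4/s0 L1-HIT; vc=[24]
#4 0x186→b24/s0 VC-HIT; vc=[4]
#5 0x186→b24/s0 L1-HIT; vc=[4]
#6 0x42→b4/s0 VC-HIT; vc=[24]
#7 0x187→b24/s0 VC-HIT; vc=[4]
#8 0x43→b4/s0 VC-HIT; vc=[24]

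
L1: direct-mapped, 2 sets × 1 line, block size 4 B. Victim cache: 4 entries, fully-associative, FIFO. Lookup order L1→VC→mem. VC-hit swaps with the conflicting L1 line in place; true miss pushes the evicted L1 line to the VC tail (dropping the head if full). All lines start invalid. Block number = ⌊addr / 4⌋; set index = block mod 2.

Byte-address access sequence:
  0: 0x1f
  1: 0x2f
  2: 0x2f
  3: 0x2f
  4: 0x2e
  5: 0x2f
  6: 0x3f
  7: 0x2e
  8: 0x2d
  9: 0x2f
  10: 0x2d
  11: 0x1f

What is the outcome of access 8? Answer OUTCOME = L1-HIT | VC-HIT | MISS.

OUTCOME = L1-HIT

0: 0x1f (blk 7, set 1) → MISS  vc=[]
1: 0x2f (blk 11, set 1) → MISS  vc=[7]
2: 0x2f (blk 11, set 1) → L1-HIT  vc=[7]
3: 0x2f (blk 11, set 1) → L1-HIT  vc=[7]
4: 0x2e (blk 11, set 1) → L1-HIT  vc=[7]
5: 0x2f (blk 11, set 1) → L1-HIT  vc=[7]
6: 0x3f (blk 15, set 1) → MISS  vc=[7, 11]
7: 0x2e (blk 11, set 1) → VC-HIT  vc=[7, 15]
8: 0x2d (blk 11, set 1) → L1-HIT  vc=[7, 15]
9: 0x2f (blk 11, set 1) → L1-HIT  vc=[7, 15]
10: 0x2d (blk 11, set 1) → L1-HIT  vc=[7, 15]
11: 0x1f (blk 7, set 1) → VC-HIT  vc=[11, 15]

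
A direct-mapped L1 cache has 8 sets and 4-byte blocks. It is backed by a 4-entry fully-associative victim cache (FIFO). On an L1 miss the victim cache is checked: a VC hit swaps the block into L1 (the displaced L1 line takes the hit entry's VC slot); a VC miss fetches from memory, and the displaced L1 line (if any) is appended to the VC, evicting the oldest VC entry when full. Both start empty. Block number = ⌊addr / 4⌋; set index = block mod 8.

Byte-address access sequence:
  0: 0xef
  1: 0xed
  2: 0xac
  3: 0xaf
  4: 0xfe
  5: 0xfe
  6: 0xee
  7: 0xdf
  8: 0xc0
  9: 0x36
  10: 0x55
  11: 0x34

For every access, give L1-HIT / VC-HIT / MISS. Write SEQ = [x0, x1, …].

  [0] addr=0xef blk=59 s=3: MISS | VC []
  [1] addr=0xed blk=59 s=3: L1-HIT | VC []
  [2] addr=0xac blk=43 s=3: MISS | VC [59]
  [3] addr=0xaf blk=43 s=3: L1-HIT | VC [59]
  [4] addr=0xfe blk=63 s=7: MISS | VC [59]
  [5] addr=0xfe blk=63 s=7: L1-HIT | VC [59]
  [6] addr=0xee blk=59 s=3: VC-HIT | VC [43]
  [7] addr=0xdf blk=55 s=7: MISS | VC [43, 63]
  [8] addr=0xc0 blk=48 s=0: MISS | VC [43, 63]
  [9] addr=0x36 blk=13 s=5: MISS | VC [43, 63]
  [10] addr=0x55 blk=21 s=5: MISS | VC [43, 63, 13]
  [11] addr=0x34 blk=13 s=5: VC-HIT | VC [43, 63, 21]

SEQ = [MISS, L1-HIT, MISS, L1-HIT, MISS, L1-HIT, VC-HIT, MISS, MISS, MISS, MISS, VC-HIT]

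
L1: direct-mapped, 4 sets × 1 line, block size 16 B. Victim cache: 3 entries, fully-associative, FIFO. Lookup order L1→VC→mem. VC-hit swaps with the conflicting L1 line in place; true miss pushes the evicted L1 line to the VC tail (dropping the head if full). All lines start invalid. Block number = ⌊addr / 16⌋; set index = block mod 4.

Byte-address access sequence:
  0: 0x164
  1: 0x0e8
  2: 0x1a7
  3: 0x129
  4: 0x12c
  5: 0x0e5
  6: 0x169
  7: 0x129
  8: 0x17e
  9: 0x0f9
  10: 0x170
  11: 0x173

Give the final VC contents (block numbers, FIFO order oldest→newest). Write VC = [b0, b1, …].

VC = [22, 26, 15]

  [0] addr=0x164 blk=22 s=2: MISS | VC []
  [1] addr=0xe8 blk=14 s=2: MISS | VC [22]
  [2] addr=0x1a7 blk=26 s=2: MISS | VC [22, 14]
  [3] addr=0x129 blk=18 s=2: MISS | VC [22, 14, 26]
  [4] addr=0x12c blk=18 s=2: L1-HIT | VC [22, 14, 26]
  [5] addr=0xe5 blk=14 s=2: VC-HIT | VC [22, 18, 26]
  [6] addr=0x169 blk=22 s=2: VC-HIT | VC [14, 18, 26]
  [7] addr=0x129 blk=18 s=2: VC-HIT | VC [14, 22, 26]
  [8] addr=0x17e blk=23 s=3: MISS | VC [14, 22, 26]
  [9] addr=0xf9 blk=15 s=3: MISS | VC [22, 26, 23]
  [10] addr=0x170 blk=23 s=3: VC-HIT | VC [22, 26, 15]
  [11] addr=0x173 blk=23 s=3: L1-HIT | VC [22, 26, 15]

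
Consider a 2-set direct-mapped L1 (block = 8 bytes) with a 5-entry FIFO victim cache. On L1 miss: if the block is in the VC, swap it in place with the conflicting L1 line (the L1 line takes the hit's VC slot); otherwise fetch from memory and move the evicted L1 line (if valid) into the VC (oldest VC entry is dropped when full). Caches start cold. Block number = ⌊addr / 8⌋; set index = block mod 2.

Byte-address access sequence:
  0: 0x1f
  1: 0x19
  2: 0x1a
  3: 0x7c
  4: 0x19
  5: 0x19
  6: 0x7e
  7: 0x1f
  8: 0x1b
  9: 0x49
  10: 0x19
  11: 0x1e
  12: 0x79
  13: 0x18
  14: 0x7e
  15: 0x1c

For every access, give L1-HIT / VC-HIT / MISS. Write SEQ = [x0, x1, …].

#0 0x1f→b3/s1 MISS; vc=[]
#1 0x19→b3/s1 L1-HIT; vc=[]
#2 0x1a→b3/s1 L1-HIT; vc=[]
#3 0x7c→b15/s1 MISS; vc=[3]
#4 0x19→b3/s1 VC-HIT; vc=[15]
#5 0x19→b3/s1 L1-HIT; vc=[15]
#6 0x7e→b15/s1 VC-HIT; vc=[3]
#7 0x1f→b3/s1 VC-HIT; vc=[15]
#8 0x1b→b3/s1 L1-HIT; vc=[15]
#9 0x49→b9/s1 MISS; vc=[15,3]
#10 0x19→b3/s1 VC-HIT; vc=[15,9]
#11 0x1e→b3/s1 L1-HIT; vc=[15,9]
#12 0x79→b15/s1 VC-HIT; vc=[3,9]
#13 0x18→b3/s1 VC-HIT; vc=[15,9]
#14 0x7e→b15/s1 VC-HIT; vc=[3,9]
#15 0x1c→b3/s1 VC-HIT; vc=[15,9]

SEQ = [MISS, L1-HIT, L1-HIT, MISS, VC-HIT, L1-HIT, VC-HIT, VC-HIT, L1-HIT, MISS, VC-HIT, L1-HIT, VC-HIT, VC-HIT, VC-HIT, VC-HIT]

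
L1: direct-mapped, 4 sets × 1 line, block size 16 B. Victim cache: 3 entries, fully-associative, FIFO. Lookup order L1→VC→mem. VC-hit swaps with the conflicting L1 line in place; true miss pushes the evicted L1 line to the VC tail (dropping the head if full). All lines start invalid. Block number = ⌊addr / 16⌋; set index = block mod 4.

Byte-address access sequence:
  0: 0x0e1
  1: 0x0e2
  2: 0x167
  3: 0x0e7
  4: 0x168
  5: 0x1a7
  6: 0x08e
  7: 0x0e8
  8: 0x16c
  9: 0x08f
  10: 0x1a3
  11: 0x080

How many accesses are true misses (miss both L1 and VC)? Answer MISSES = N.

  [0] addr=0xe1 blk=14 s=2: MISS | VC []
  [1] addr=0xe2 blk=14 s=2: L1-HIT | VC []
  [2] addr=0x167 blk=22 s=2: MISS | VC [14]
  [3] addr=0xe7 blk=14 s=2: VC-HIT | VC [22]
  [4] addr=0x168 blk=22 s=2: VC-HIT | VC [14]
  [5] addr=0x1a7 blk=26 s=2: MISS | VC [14, 22]
  [6] addr=0x8e blk=8 s=0: MISS | VC [14, 22]
  [7] addr=0xe8 blk=14 s=2: VC-HIT | VC [26, 22]
  [8] addr=0x16c blk=22 s=2: VC-HIT | VC [26, 14]
  [9] addr=0x8f blk=8 s=0: L1-HIT | VC [26, 14]
  [10] addr=0x1a3 blk=26 s=2: VC-HIT | VC [22, 14]
  [11] addr=0x80 blk=8 s=0: L1-HIT | VC [22, 14]

MISSES = 4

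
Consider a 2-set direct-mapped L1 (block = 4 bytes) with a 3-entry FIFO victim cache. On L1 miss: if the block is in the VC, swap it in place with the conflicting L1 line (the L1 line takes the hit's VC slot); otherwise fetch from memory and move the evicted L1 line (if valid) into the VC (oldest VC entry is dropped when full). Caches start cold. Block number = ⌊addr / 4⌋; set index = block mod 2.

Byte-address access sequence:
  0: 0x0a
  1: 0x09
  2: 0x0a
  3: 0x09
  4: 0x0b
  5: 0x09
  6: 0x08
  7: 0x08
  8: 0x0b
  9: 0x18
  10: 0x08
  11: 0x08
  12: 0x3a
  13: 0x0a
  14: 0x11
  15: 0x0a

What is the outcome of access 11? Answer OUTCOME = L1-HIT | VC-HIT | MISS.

OUTCOME = L1-HIT

  [0] addr=0xa blk=2 s=0: MISS | VC []
  [1] addr=0x9 blk=2 s=0: L1-HIT | VC []
  [2] addr=0xa blk=2 s=0: L1-HIT | VC []
  [3] addr=0x9 blk=2 s=0: L1-HIT | VC []
  [4] addr=0xb blk=2 s=0: L1-HIT | VC []
  [5] addr=0x9 blk=2 s=0: L1-HIT | VC []
  [6] addr=0x8 blk=2 s=0: L1-HIT | VC []
  [7] addr=0x8 blk=2 s=0: L1-HIT | VC []
  [8] addr=0xb blk=2 s=0: L1-HIT | VC []
  [9] addr=0x18 blk=6 s=0: MISS | VC [2]
  [10] addr=0x8 blk=2 s=0: VC-HIT | VC [6]
  [11] addr=0x8 blk=2 s=0: L1-HIT | VC [6]
  [12] addr=0x3a blk=14 s=0: MISS | VC [6, 2]
  [13] addr=0xa blk=2 s=0: VC-HIT | VC [6, 14]
  [14] addr=0x11 blk=4 s=0: MISS | VC [6, 14, 2]
  [15] addr=0xa blk=2 s=0: VC-HIT | VC [6, 14, 4]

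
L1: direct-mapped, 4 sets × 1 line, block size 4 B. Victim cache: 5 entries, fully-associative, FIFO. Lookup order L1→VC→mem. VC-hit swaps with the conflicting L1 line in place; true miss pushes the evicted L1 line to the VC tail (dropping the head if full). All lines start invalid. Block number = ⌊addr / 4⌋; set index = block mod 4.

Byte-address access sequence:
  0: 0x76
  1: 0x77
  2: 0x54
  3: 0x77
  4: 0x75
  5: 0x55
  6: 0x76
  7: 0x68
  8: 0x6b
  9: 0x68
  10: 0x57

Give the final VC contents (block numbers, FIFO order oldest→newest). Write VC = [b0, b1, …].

VC = [29]

  [0] addr=0x76 blk=29 s=1: MISS | VC []
  [1] addr=0x77 blk=29 s=1: L1-HIT | VC []
  [2] addr=0x54 blk=21 s=1: MISS | VC [29]
  [3] addr=0x77 blk=29 s=1: VC-HIT | VC [21]
  [4] addr=0x75 blk=29 s=1: L1-HIT | VC [21]
  [5] addr=0x55 blk=21 s=1: VC-HIT | VC [29]
  [6] addr=0x76 blk=29 s=1: VC-HIT | VC [21]
  [7] addr=0x68 blk=26 s=2: MISS | VC [21]
  [8] addr=0x6b blk=26 s=2: L1-HIT | VC [21]
  [9] addr=0x68 blk=26 s=2: L1-HIT | VC [21]
  [10] addr=0x57 blk=21 s=1: VC-HIT | VC [29]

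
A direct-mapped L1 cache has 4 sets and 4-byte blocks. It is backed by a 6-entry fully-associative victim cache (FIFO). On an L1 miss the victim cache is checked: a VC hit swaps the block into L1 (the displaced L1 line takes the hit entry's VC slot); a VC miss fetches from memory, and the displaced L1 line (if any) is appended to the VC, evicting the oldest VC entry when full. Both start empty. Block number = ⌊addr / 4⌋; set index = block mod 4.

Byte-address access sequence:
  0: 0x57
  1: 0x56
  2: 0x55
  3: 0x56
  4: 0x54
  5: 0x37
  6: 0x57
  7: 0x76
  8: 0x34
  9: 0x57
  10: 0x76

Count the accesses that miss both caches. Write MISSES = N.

  [0] addr=0x57 blk=21 s=1: MISS | VC []
  [1] addr=0x56 blk=21 s=1: L1-HIT | VC []
  [2] addr=0x55 blk=21 s=1: L1-HIT | VC []
  [3] addr=0x56 blk=21 s=1: L1-HIT | VC []
  [4] addr=0x54 blk=21 s=1: L1-HIT | VC []
  [5] addr=0x37 blk=13 s=1: MISS | VC [21]
  [6] addr=0x57 blk=21 s=1: VC-HIT | VC [13]
  [7] addr=0x76 blk=29 s=1: MISS | VC [13, 21]
  [8] addr=0x34 blk=13 s=1: VC-HIT | VC [29, 21]
  [9] addr=0x57 blk=21 s=1: VC-HIT | VC [29, 13]
  [10] addr=0x76 blk=29 s=1: VC-HIT | VC [21, 13]

MISSES = 3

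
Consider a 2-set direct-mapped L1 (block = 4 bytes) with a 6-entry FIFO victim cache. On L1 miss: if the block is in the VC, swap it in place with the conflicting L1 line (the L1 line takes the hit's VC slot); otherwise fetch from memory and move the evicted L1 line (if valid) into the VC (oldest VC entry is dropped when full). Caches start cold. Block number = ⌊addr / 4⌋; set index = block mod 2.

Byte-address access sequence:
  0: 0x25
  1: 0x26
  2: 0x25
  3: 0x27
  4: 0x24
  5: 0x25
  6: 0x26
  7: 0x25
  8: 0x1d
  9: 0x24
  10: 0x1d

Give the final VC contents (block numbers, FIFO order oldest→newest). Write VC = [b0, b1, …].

VC = [9]

0: 0x25 (blk 9, set 1) → MISS  vc=[]
1: 0x26 (blk 9, set 1) → L1-HIT  vc=[]
2: 0x25 (blk 9, set 1) → L1-HIT  vc=[]
3: 0x27 (blk 9, set 1) → L1-HIT  vc=[]
4: 0x24 (blk 9, set 1) → L1-HIT  vc=[]
5: 0x25 (blk 9, set 1) → L1-HIT  vc=[]
6: 0x26 (blk 9, set 1) → L1-HIT  vc=[]
7: 0x25 (blk 9, set 1) → L1-HIT  vc=[]
8: 0x1d (blk 7, set 1) → MISS  vc=[9]
9: 0x24 (blk 9, set 1) → VC-HIT  vc=[7]
10: 0x1d (blk 7, set 1) → VC-HIT  vc=[9]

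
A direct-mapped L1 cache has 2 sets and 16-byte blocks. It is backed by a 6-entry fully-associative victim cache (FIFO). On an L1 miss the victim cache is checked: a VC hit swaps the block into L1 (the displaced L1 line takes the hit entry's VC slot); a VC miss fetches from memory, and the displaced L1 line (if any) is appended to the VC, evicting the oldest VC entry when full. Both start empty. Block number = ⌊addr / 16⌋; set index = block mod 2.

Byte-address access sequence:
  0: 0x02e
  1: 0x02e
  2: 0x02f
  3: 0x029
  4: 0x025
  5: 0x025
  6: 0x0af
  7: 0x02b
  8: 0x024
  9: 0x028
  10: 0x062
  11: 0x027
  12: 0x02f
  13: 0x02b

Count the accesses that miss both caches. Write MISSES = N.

MISSES = 3

#0 0x2e→b2/s0 MISS; vc=[]
#1 0x2e→b2/s0 L1-HIT; vc=[]
#2 0x2f→b2/s0 L1-HIT; vc=[]
#3 0x29→b2/s0 L1-HIT; vc=[]
#4 0x25→b2/s0 L1-HIT; vc=[]
#5 0x25→b2/s0 L1-HIT; vc=[]
#6 0xaf→b10/s0 MISS; vc=[2]
#7 0x2b→b2/s0 VC-HIT; vc=[10]
#8 0x24→b2/s0 L1-HIT; vc=[10]
#9 0x28→b2/s0 L1-HIT; vc=[10]
#10 0x62→b6/s0 MISS; vc=[10,2]
#11 0x27→b2/s0 VC-HIT; vc=[10,6]
#12 0x2f→b2/s0 L1-HIT; vc=[10,6]
#13 0x2b→b2/s0 L1-HIT; vc=[10,6]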